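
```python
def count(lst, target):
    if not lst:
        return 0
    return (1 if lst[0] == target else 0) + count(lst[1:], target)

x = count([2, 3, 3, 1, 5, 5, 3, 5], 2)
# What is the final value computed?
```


count([2, 3, 3, 1, 5, 5, 3, 5], 2)
lst[0]=2 == 2: 1 + count([3, 3, 1, 5, 5, 3, 5], 2)
lst[0]=3 != 2: 0 + count([3, 1, 5, 5, 3, 5], 2)
lst[0]=3 != 2: 0 + count([1, 5, 5, 3, 5], 2)
lst[0]=1 != 2: 0 + count([5, 5, 3, 5], 2)
lst[0]=5 != 2: 0 + count([5, 3, 5], 2)
lst[0]=5 != 2: 0 + count([3, 5], 2)
lst[0]=3 != 2: 0 + count([5], 2)
lst[0]=5 != 2: 0 + count([], 2)
= 1


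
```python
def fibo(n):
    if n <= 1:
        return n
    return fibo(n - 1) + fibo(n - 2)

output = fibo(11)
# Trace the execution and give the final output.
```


fibo(11)
= fibo(10) + fibo(9)
= (fibo(9) + fibo(8)) + fibo(9)
Computing bottom-up: fibo(0)=0, fibo(1)=1, fibo(2)=1, fibo(3)=2, fibo(4)=3, fibo(5)=5, fibo(6)=8, fibo(7)=13, fibo(8)=21, fibo(9)=34, fibo(10)=55, fibo(11)=89
= 89


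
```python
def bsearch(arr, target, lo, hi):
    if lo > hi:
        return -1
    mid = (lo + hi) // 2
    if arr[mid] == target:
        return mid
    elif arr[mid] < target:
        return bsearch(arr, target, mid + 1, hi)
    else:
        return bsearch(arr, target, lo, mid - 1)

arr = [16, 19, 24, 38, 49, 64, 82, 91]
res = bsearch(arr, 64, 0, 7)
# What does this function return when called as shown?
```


bsearch(arr, 64, 0, 7)
lo=0, hi=7, mid=3, arr[mid]=38
38 < 64, search right half
lo=4, hi=7, mid=5, arr[mid]=64
arr[5] == 64, found at index 5
= 5


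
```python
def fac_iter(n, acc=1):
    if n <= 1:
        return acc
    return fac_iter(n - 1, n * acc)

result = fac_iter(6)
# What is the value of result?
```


fac_iter(6, 1)
= fac_iter(5, 6 * 1) = fac_iter(5, 6)
= fac_iter(4, 5 * 6) = fac_iter(4, 30)
= fac_iter(3, 4 * 30) = fac_iter(3, 120)
= fac_iter(2, 3 * 120) = fac_iter(2, 360)
= fac_iter(1, 2 * 360) = fac_iter(1, 720)
n <= 1, return acc = 720


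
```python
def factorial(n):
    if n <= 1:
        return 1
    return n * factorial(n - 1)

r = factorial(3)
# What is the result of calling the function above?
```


factorial(3)
= 3 * factorial(2)
= 3 * 2 * factorial(1)
= 3 * 2 * 1
= 6


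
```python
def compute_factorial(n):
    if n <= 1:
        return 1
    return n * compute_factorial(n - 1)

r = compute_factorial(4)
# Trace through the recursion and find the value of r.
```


compute_factorial(4)
= 4 * compute_factorial(3)
= 4 * 3 * compute_factorial(2)
= 4 * 3 * 2 * compute_factorial(1)
= 4 * 3 * 2 * 1
= 24


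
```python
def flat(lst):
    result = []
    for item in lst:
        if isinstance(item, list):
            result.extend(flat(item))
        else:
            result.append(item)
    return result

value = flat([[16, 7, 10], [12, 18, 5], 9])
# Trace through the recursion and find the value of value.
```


flat([[16, 7, 10], [12, 18, 5], 9])
Processing each element:
  [16, 7, 10] is a list -> flat recursively -> [16, 7, 10]
  [12, 18, 5] is a list -> flat recursively -> [12, 18, 5]
  9 is not a list -> append 9
= [16, 7, 10, 12, 18, 5, 9]


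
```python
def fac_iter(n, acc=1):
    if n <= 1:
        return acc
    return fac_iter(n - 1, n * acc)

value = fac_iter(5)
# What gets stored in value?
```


fac_iter(5, 1)
= fac_iter(4, 5 * 1) = fac_iter(4, 5)
= fac_iter(3, 4 * 5) = fac_iter(3, 20)
= fac_iter(2, 3 * 20) = fac_iter(2, 60)
= fac_iter(1, 2 * 60) = fac_iter(1, 120)
n <= 1, return acc = 120


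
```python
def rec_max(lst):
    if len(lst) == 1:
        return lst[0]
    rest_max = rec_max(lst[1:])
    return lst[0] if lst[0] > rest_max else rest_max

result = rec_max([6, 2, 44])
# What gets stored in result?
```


rec_max([6, 2, 44])
= compare 6 with rec_max([2, 44])
= compare 2 with rec_max([44])
Base: rec_max([44]) = 44
compare 2 with 44: max = 44
compare 6 with 44: max = 44
= 44


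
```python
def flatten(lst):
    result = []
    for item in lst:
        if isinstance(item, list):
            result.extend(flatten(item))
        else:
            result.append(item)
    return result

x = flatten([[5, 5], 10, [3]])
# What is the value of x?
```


flatten([[5, 5], 10, [3]])
Processing each element:
  [5, 5] is a list -> flatten recursively -> [5, 5]
  10 is not a list -> append 10
  [3] is a list -> flatten recursively -> [3]
= [5, 5, 10, 3]


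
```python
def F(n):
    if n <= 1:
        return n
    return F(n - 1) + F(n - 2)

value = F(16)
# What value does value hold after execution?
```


F(16)
= F(15) + F(14)
= (F(14) + F(13)) + F(14)
Computing bottom-up: F(0)=0, F(1)=1, F(2)=1, F(3)=2, F(4)=3, F(5)=5, F(6)=8, F(7)=13, F(8)=21, F(9)=34, F(10)=55, F(11)=89, F(12)=144, F(13)=233, F(14)=377, F(15)=610, F(16)=987
= 987


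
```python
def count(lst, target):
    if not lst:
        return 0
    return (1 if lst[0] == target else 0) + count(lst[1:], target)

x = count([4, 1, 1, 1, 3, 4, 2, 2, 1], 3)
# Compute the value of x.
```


count([4, 1, 1, 1, 3, 4, 2, 2, 1], 3)
lst[0]=4 != 3: 0 + count([1, 1, 1, 3, 4, 2, 2, 1], 3)
lst[0]=1 != 3: 0 + count([1, 1, 3, 4, 2, 2, 1], 3)
lst[0]=1 != 3: 0 + count([1, 3, 4, 2, 2, 1], 3)
lst[0]=1 != 3: 0 + count([3, 4, 2, 2, 1], 3)
lst[0]=3 == 3: 1 + count([4, 2, 2, 1], 3)
lst[0]=4 != 3: 0 + count([2, 2, 1], 3)
lst[0]=2 != 3: 0 + count([2, 1], 3)
lst[0]=2 != 3: 0 + count([1], 3)
lst[0]=1 != 3: 0 + count([], 3)
= 1


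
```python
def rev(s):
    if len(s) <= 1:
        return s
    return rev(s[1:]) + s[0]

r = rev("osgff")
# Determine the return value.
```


rev("osgff")
= rev("sgff") + "o"
= rev("gff") + "s" + "o"
= rev("ff") + "g" + "s" + "o"
= rev("f") + "f" + "g" + "s" + "o"
= "f" + "f" + "g" + "s" + "o"
= "ffgso"


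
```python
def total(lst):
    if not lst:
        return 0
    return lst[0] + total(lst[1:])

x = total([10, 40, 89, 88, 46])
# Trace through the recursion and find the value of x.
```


total([10, 40, 89, 88, 46])
= 10 + total([40, 89, 88, 46])
= 10 + 40 + total([89, 88, 46])
= 10 + 40 + 89 + total([88, 46])
= 10 + 40 + 89 + 88 + total([46])
= 10 + 40 + 89 + 88 + 46 + total([])
= 10 + 40 + 89 + 88 + 46 + 0
= 273


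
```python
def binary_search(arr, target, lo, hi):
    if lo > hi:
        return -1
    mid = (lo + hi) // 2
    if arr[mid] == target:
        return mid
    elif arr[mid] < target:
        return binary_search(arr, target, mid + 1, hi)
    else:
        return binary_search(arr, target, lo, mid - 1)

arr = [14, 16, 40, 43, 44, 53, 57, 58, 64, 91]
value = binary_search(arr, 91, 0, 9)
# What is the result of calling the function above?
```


binary_search(arr, 91, 0, 9)
lo=0, hi=9, mid=4, arr[mid]=44
44 < 91, search right half
lo=5, hi=9, mid=7, arr[mid]=58
58 < 91, search right half
lo=8, hi=9, mid=8, arr[mid]=64
64 < 91, search right half
lo=9, hi=9, mid=9, arr[mid]=91
arr[9] == 91, found at index 9
= 9


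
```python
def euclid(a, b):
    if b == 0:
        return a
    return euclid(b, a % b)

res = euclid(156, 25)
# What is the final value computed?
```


euclid(156, 25)
= euclid(25, 156 % 25) = euclid(25, 6)
= euclid(6, 25 % 6) = euclid(6, 1)
= euclid(1, 6 % 1) = euclid(1, 0)
b == 0, return a = 1


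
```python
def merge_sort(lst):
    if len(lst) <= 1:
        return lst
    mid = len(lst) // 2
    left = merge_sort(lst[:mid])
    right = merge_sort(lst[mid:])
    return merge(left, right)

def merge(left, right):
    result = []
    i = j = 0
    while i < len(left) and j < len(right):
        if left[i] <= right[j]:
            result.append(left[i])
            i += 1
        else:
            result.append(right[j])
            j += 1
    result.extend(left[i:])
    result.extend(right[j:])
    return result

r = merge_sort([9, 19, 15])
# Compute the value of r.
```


merge_sort([9, 19, 15])
Split into [9] and [19, 15]
Left sorted: [9]
Right sorted: [15, 19]
Merge [9] and [15, 19]
= [9, 15, 19]


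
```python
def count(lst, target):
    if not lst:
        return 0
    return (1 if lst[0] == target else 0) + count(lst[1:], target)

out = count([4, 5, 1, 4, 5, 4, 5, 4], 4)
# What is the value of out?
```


count([4, 5, 1, 4, 5, 4, 5, 4], 4)
lst[0]=4 == 4: 1 + count([5, 1, 4, 5, 4, 5, 4], 4)
lst[0]=5 != 4: 0 + count([1, 4, 5, 4, 5, 4], 4)
lst[0]=1 != 4: 0 + count([4, 5, 4, 5, 4], 4)
lst[0]=4 == 4: 1 + count([5, 4, 5, 4], 4)
lst[0]=5 != 4: 0 + count([4, 5, 4], 4)
lst[0]=4 == 4: 1 + count([5, 4], 4)
lst[0]=5 != 4: 0 + count([4], 4)
lst[0]=4 == 4: 1 + count([], 4)
= 4


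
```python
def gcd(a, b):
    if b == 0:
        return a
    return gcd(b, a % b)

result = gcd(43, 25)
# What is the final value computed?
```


gcd(43, 25)
= gcd(25, 43 % 25) = gcd(25, 18)
= gcd(18, 25 % 18) = gcd(18, 7)
= gcd(7, 18 % 7) = gcd(7, 4)
= gcd(4, 7 % 4) = gcd(4, 3)
= gcd(3, 4 % 3) = gcd(3, 1)
= gcd(1, 3 % 1) = gcd(1, 0)
b == 0, return a = 1


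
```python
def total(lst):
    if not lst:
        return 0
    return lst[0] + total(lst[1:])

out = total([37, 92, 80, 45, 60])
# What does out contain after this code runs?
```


total([37, 92, 80, 45, 60])
= 37 + total([92, 80, 45, 60])
= 37 + 92 + total([80, 45, 60])
= 37 + 92 + 80 + total([45, 60])
= 37 + 92 + 80 + 45 + total([60])
= 37 + 92 + 80 + 45 + 60 + total([])
= 37 + 92 + 80 + 45 + 60 + 0
= 314


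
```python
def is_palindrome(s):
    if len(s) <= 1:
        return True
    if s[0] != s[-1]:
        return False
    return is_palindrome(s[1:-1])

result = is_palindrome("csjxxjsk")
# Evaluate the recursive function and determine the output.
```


is_palindrome("csjxxjsk")
"csjxxjsk": s[0]='c' != s[-1]='k' -> False
= False


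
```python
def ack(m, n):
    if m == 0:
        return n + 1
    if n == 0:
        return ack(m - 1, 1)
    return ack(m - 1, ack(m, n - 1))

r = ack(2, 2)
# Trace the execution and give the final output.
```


ack(2, 2)
= ack(1, ack(2, 1))
First compute ack(2, 1) = 5
= ack(1, 5)
= 7


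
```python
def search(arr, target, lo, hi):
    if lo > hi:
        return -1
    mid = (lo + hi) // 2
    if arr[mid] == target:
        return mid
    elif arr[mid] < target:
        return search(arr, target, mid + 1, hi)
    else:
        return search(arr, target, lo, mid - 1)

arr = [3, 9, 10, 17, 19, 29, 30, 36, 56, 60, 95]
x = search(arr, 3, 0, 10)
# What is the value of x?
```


search(arr, 3, 0, 10)
lo=0, hi=10, mid=5, arr[mid]=29
29 > 3, search left half
lo=0, hi=4, mid=2, arr[mid]=10
10 > 3, search left half
lo=0, hi=1, mid=0, arr[mid]=3
arr[0] == 3, found at index 0
= 0


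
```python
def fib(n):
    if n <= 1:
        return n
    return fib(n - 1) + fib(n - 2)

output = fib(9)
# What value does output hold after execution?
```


fib(9)
= fib(8) + fib(7)
= (fib(7) + fib(6)) + fib(7)
Computing bottom-up: fib(0)=0, fib(1)=1, fib(2)=1, fib(3)=2, fib(4)=3, fib(5)=5, fib(6)=8, fib(7)=13, fib(8)=21, fib(9)=34
= 34


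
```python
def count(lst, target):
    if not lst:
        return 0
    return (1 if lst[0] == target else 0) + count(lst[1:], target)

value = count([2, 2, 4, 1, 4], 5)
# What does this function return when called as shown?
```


count([2, 2, 4, 1, 4], 5)
lst[0]=2 != 5: 0 + count([2, 4, 1, 4], 5)
lst[0]=2 != 5: 0 + count([4, 1, 4], 5)
lst[0]=4 != 5: 0 + count([1, 4], 5)
lst[0]=1 != 5: 0 + count([4], 5)
lst[0]=4 != 5: 0 + count([], 5)
= 0


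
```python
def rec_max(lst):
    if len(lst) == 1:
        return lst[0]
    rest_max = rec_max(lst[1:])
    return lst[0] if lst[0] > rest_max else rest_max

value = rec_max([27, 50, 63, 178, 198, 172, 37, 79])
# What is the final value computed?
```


rec_max([27, 50, 63, 178, 198, 172, 37, 79])
= compare 27 with rec_max([50, 63, 178, 198, 172, 37, 79])
= compare 50 with rec_max([63, 178, 198, 172, 37, 79])
= compare 63 with rec_max([178, 198, 172, 37, 79])
= compare 178 with rec_max([198, 172, 37, 79])
= compare 198 with rec_max([172, 37, 79])
= compare 172 with rec_max([37, 79])
= compare 37 with rec_max([79])
Base: rec_max([79]) = 79
compare 37 with 79: max = 79
compare 172 with 79: max = 172
compare 198 with 172: max = 198
compare 178 with 198: max = 198
compare 63 with 198: max = 198
compare 50 with 198: max = 198
compare 27 with 198: max = 198
= 198


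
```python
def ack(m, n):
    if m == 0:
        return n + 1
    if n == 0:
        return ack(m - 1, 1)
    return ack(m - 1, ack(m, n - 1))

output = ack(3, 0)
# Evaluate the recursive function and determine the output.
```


ack(3, 0)
n == 0: return ack(2, 1)
= ack(2, 1) = 5
= 5


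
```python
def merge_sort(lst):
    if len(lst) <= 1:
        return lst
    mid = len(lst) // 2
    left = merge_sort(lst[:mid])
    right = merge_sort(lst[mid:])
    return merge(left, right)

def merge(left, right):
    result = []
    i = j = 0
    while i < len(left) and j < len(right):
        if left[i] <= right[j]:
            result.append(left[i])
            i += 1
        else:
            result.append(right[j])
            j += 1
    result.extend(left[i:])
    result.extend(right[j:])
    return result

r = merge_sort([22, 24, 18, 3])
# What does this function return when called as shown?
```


merge_sort([22, 24, 18, 3])
Split into [22, 24] and [18, 3]
Left sorted: [22, 24]
Right sorted: [3, 18]
Merge [22, 24] and [3, 18]
= [3, 18, 22, 24]


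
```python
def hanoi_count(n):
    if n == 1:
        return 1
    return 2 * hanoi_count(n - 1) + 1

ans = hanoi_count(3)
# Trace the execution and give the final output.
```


hanoi_count(3)
= 2 * hanoi_count(2) + 1
= 2 * (2 * hanoi_count(1) + 1) + 1
Now compute bottom-up:
hanoi_count(1) = 1
hanoi_count(2) = 2 * 1 + 1 = 3
hanoi_count(3) = 2 * 3 + 1 = 7
= 7


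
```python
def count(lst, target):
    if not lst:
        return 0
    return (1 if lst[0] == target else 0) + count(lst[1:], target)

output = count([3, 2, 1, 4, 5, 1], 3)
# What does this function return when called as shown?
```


count([3, 2, 1, 4, 5, 1], 3)
lst[0]=3 == 3: 1 + count([2, 1, 4, 5, 1], 3)
lst[0]=2 != 3: 0 + count([1, 4, 5, 1], 3)
lst[0]=1 != 3: 0 + count([4, 5, 1], 3)
lst[0]=4 != 3: 0 + count([5, 1], 3)
lst[0]=5 != 3: 0 + count([1], 3)
lst[0]=1 != 3: 0 + count([], 3)
= 1


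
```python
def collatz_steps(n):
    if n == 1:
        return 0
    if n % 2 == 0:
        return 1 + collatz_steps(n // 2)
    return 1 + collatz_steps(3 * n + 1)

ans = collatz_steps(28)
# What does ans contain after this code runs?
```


collatz_steps(28)
28 is even -> collatz_steps(14)
14 is even -> collatz_steps(7)
7 is odd -> 3*7+1 = 22 -> collatz_steps(22)
22 is even -> collatz_steps(11)
11 is odd -> 3*11+1 = 34 -> collatz_steps(34)
34 is even -> collatz_steps(17)
17 is odd -> 3*17+1 = 52 -> collatz_steps(52)
52 is even -> collatz_steps(26)
26 is even -> collatz_steps(13)
13 is odd -> 3*13+1 = 40 -> collatz_steps(40)
40 is even -> collatz_steps(20)
20 is even -> collatz_steps(10)
10 is even -> collatz_steps(5)
5 is odd -> 3*5+1 = 16 -> collatz_steps(16)
16 is even -> collatz_steps(8)
8 is even -> collatz_steps(4)
4 is even -> collatz_steps(2)
2 is even -> collatz_steps(1)
Reached 1 after 18 steps
= 18


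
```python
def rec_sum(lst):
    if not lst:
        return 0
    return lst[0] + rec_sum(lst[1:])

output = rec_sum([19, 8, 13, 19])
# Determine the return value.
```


rec_sum([19, 8, 13, 19])
= 19 + rec_sum([8, 13, 19])
= 19 + 8 + rec_sum([13, 19])
= 19 + 8 + 13 + rec_sum([19])
= 19 + 8 + 13 + 19 + rec_sum([])
= 19 + 8 + 13 + 19 + 0
= 59


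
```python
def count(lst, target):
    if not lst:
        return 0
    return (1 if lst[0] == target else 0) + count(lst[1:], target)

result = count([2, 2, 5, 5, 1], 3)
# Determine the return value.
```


count([2, 2, 5, 5, 1], 3)
lst[0]=2 != 3: 0 + count([2, 5, 5, 1], 3)
lst[0]=2 != 3: 0 + count([5, 5, 1], 3)
lst[0]=5 != 3: 0 + count([5, 1], 3)
lst[0]=5 != 3: 0 + count([1], 3)
lst[0]=1 != 3: 0 + count([], 3)
= 0


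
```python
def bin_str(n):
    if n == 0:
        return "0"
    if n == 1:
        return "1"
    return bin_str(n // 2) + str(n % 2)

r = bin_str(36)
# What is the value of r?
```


bin_str(36)
= bin_str(18) + "0"
= bin_str(9) + "0" + "0"
= bin_str(4) + "1" + "0" + "0"
= bin_str(2) + "0" + "1" + "0" + "0"
= bin_str(1) + "0" + "0" + "1" + "0" + "0"
= "1" + "0" + "0" + "1" + "0" + "0"
= "100100"


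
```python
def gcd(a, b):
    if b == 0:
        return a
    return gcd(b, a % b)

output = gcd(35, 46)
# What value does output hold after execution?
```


gcd(35, 46)
= gcd(46, 35 % 46) = gcd(46, 35)
= gcd(35, 46 % 35) = gcd(35, 11)
= gcd(11, 35 % 11) = gcd(11, 2)
= gcd(2, 11 % 2) = gcd(2, 1)
= gcd(1, 2 % 1) = gcd(1, 0)
b == 0, return a = 1


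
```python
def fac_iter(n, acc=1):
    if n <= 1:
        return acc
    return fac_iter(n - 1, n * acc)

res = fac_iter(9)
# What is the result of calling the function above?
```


fac_iter(9, 1)
= fac_iter(8, 9 * 1) = fac_iter(8, 9)
= fac_iter(7, 8 * 9) = fac_iter(7, 72)
= fac_iter(6, 7 * 72) = fac_iter(6, 504)
= fac_iter(5, 6 * 504) = fac_iter(5, 3024)
= fac_iter(4, 5 * 3024) = fac_iter(4, 15120)
= fac_iter(3, 4 * 15120) = fac_iter(3, 60480)
= fac_iter(2, 3 * 60480) = fac_iter(2, 181440)
= fac_iter(1, 2 * 181440) = fac_iter(1, 362880)
n <= 1, return acc = 362880


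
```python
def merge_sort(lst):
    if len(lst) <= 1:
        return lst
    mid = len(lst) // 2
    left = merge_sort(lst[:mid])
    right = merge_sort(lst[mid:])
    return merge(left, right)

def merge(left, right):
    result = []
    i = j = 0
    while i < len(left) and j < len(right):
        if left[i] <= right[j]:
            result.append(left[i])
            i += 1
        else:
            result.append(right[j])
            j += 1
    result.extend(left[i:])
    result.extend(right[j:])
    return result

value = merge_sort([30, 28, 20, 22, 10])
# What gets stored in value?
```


merge_sort([30, 28, 20, 22, 10])
Split into [30, 28] and [20, 22, 10]
Left sorted: [28, 30]
Right sorted: [10, 20, 22]
Merge [28, 30] and [10, 20, 22]
= [10, 20, 22, 28, 30]


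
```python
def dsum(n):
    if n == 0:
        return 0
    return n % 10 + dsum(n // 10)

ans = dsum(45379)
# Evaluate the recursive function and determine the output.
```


dsum(45379)
= 9 + dsum(4537)
= 9 + 7 + dsum(453)
= 9 + 7 + 3 + dsum(45)
= 9 + 7 + 3 + 5 + dsum(4)
= 9 + 7 + 3 + 5 + 4 + dsum(0)
= 9 + 7 + 3 + 5 + 4 + 0
= 28


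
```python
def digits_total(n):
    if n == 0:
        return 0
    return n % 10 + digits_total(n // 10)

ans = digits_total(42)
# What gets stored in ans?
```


digits_total(42)
= 2 + digits_total(4)
= 2 + 4 + digits_total(0)
= 2 + 4 + 0
= 6


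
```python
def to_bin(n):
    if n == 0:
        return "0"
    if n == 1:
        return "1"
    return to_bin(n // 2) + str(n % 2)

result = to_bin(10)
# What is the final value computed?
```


to_bin(10)
= to_bin(5) + "0"
= to_bin(2) + "1" + "0"
= to_bin(1) + "0" + "1" + "0"
= "1" + "0" + "1" + "0"
= "1010"


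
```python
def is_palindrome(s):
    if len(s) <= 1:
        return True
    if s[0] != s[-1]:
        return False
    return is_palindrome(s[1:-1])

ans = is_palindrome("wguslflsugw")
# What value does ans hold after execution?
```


is_palindrome("wguslflsugw")
"wguslflsugw": s[0]='w' == s[-1]='w' -> is_palindrome("guslflsug")
"guslflsug": s[0]='g' == s[-1]='g' -> is_palindrome("uslflsu")
"uslflsu": s[0]='u' == s[-1]='u' -> is_palindrome("slfls")
"slfls": s[0]='s' == s[-1]='s' -> is_palindrome("lfl")
"lfl": s[0]='l' == s[-1]='l' -> is_palindrome("f")
"f": len <= 1 -> True
= True


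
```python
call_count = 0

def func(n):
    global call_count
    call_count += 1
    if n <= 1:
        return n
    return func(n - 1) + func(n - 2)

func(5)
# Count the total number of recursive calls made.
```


func(5) calls func(4) and func(3); each non-base call branches into two more.
Let C(k) = total number of calls made by func(k), including the call to func(k) itself.
Base cases: C(0) = 1, C(1) = 1
Recurrence: C(k) = 1 + C(k-1) + C(k-2)
  C(2) = 1 + C(1) + C(0) = 1 + 1 + 1 = 3
  C(3) = 1 + C(2) + C(1) = 1 + 3 + 1 = 5
  C(4) = 1 + C(3) + C(2) = 1 + 5 + 3 = 9
  C(5) = 1 + C(4) + C(3) = 1 + 9 + 5 = 15
Total calls = C(5) = 15


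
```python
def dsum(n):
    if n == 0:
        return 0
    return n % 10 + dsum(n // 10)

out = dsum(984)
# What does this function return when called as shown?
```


dsum(984)
= 4 + dsum(98)
= 4 + 8 + dsum(9)
= 4 + 8 + 9 + dsum(0)
= 4 + 8 + 9 + 0
= 21


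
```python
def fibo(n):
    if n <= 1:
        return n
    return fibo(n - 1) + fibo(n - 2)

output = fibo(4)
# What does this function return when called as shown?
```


fibo(4)
= fibo(3) + fibo(2)
= (fibo(2) + fibo(1)) + fibo(2)
Computing bottom-up: fibo(0)=0, fibo(1)=1, fibo(2)=1, fibo(3)=2, fibo(4)=3
= 3


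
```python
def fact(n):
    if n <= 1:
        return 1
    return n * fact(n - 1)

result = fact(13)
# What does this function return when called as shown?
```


fact(13)
= 13 * fact(12)
= 13 * 12 * fact(11)
= 13 * 12 * 11 * fact(10)
= 13 * 12 * 11 * 10 * fact(9)
= 13 * 12 * 11 * 10 * 9 * fact(8)
= 13 * 12 * 11 * 10 * 9 * 8 * fact(7)
= 13 * 12 * 11 * 10 * 9 * 8 * 7 * fact(6)
= 13 * 12 * 11 * 10 * 9 * 8 * 7 * 6 * fact(5)
= 13 * 12 * 11 * 10 * 9 * 8 * 7 * 6 * 5 * fact(4)
= 13 * 12 * 11 * 10 * 9 * 8 * 7 * 6 * 5 * 4 * fact(3)
= 13 * 12 * 11 * 10 * 9 * 8 * 7 * 6 * 5 * 4 * 3 * fact(2)
= 13 * 12 * 11 * 10 * 9 * 8 * 7 * 6 * 5 * 4 * 3 * 2 * fact(1)
= 13 * 12 * 11 * 10 * 9 * 8 * 7 * 6 * 5 * 4 * 3 * 2 * 1
= 6227020800


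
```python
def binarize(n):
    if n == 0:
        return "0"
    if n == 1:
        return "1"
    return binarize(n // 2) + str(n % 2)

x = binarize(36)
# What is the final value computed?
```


binarize(36)
= binarize(18) + "0"
= binarize(9) + "0" + "0"
= binarize(4) + "1" + "0" + "0"
= binarize(2) + "0" + "1" + "0" + "0"
= binarize(1) + "0" + "0" + "1" + "0" + "0"
= "1" + "0" + "0" + "1" + "0" + "0"
= "100100"


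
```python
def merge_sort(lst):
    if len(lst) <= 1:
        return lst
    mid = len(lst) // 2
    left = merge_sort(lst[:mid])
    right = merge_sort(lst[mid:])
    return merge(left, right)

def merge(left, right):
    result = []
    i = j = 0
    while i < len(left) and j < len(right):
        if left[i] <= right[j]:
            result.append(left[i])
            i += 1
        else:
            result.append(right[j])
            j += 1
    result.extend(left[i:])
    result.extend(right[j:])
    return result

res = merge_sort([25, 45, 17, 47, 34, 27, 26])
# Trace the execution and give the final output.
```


merge_sort([25, 45, 17, 47, 34, 27, 26])
Split into [25, 45, 17] and [47, 34, 27, 26]
Left sorted: [17, 25, 45]
Right sorted: [26, 27, 34, 47]
Merge [17, 25, 45] and [26, 27, 34, 47]
= [17, 25, 26, 27, 34, 45, 47]


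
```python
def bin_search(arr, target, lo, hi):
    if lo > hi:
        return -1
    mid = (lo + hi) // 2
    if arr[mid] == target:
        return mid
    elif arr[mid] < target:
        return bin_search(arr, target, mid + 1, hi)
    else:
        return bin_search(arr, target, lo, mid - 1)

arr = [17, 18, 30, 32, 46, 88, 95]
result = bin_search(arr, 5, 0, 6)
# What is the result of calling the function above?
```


bin_search(arr, 5, 0, 6)
lo=0, hi=6, mid=3, arr[mid]=32
32 > 5, search left half
lo=0, hi=2, mid=1, arr[mid]=18
18 > 5, search left half
lo=0, hi=0, mid=0, arr[mid]=17
17 > 5, search left half
lo > hi, target not found, return -1
= -1


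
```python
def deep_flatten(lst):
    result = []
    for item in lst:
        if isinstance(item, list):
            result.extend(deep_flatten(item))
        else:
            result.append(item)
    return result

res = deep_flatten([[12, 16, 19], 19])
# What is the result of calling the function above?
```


deep_flatten([[12, 16, 19], 19])
Processing each element:
  [12, 16, 19] is a list -> deep_flatten recursively -> [12, 16, 19]
  19 is not a list -> append 19
= [12, 16, 19, 19]


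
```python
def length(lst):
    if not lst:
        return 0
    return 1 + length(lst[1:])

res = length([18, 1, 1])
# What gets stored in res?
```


length([18, 1, 1])
= 1 + length([1, 1])
= 1 + 1 + length([1])
= 1 + 1 + 1 + length([])
= 1 + 1 + 1 + 0
= 3


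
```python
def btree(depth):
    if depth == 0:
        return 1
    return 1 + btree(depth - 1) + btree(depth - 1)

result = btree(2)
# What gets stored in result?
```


btree(2)
= 1 + btree(1) + btree(1)
= 1 + 2 * btree(1)
btree(k) = 2^(k+1) - 1
btree(0) = 1
btree(1) = 3
btree(2) = 7
btree(2) = 2^3 - 1 = 7


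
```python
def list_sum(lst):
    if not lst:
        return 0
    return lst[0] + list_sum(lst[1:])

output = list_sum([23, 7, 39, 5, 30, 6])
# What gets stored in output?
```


list_sum([23, 7, 39, 5, 30, 6])
= 23 + list_sum([7, 39, 5, 30, 6])
= 23 + 7 + list_sum([39, 5, 30, 6])
= 23 + 7 + 39 + list_sum([5, 30, 6])
= 23 + 7 + 39 + 5 + list_sum([30, 6])
= 23 + 7 + 39 + 5 + 30 + list_sum([6])
= 23 + 7 + 39 + 5 + 30 + 6 + list_sum([])
= 23 + 7 + 39 + 5 + 30 + 6 + 0
= 110


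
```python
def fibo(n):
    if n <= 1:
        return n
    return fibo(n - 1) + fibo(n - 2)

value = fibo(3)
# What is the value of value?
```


fibo(3)
= fibo(2) + fibo(1)
Computing bottom-up: fibo(0)=0, fibo(1)=1, fibo(2)=1, fibo(3)=2
= 2


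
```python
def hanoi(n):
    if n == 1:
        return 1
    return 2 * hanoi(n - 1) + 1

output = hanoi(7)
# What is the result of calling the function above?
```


hanoi(7)
= 2 * hanoi(6) + 1
= 2 * (2 * hanoi(5) + 1) + 1
= 2 * (2 * (2 * hanoi(4) + 1) + 1) + 1
= 2 * (2 * (2 * (2 * hanoi(3) + 1) + 1) + 1) + 1
= 2 * (2 * (2 * (2 * (2 * hanoi(2) + 1) + 1) + 1) + 1) + 1
= 2 * (2 * (2 * (2 * (2 * (2 * hanoi(1) + 1) + 1) + 1) + 1) + 1) + 1
Now compute bottom-up:
hanoi(1) = 1
hanoi(2) = 2 * 1 + 1 = 3
hanoi(3) = 2 * 3 + 1 = 7
hanoi(4) = 2 * 7 + 1 = 15
hanoi(5) = 2 * 15 + 1 = 31
hanoi(6) = 2 * 31 + 1 = 63
hanoi(7) = 2 * 63 + 1 = 127
= 127


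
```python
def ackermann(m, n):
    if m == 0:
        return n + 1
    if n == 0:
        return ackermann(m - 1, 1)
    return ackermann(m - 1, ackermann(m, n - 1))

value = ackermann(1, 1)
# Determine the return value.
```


ackermann(1, 1)
= ackermann(0, ackermann(1, 0))
First compute ackermann(1, 0) = 2
= ackermann(0, 2)
= 3


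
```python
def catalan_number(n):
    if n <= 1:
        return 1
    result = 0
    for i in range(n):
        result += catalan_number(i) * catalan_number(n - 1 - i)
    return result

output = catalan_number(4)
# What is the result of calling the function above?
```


catalan_number(4)
= sum of catalan_number(i) * catalan_number(4-1-i) for i in 0..3
First compute sub-values bottom-up:
  catalan_number(0) = 1, catalan_number(1) = 1
  catalan_number(2) = 1*1 + 1*1 = 2
  catalan_number(3) = 1*2 + 1*1 + 2*1 = 5
Now catalan_number(4):
  catalan_number(0)*catalan_number(3) = 1*5 = 5
  catalan_number(1)*catalan_number(2) = 1*2 = 2
  catalan_number(2)*catalan_number(1) = 2*1 = 2
  catalan_number(3)*catalan_number(0) = 5*1 = 5
= 5 + 2 + 2 + 5
= 14


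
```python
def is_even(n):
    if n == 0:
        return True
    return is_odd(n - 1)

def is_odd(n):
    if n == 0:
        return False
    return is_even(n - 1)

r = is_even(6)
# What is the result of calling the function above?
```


is_even(6)
= is_odd(5)
= is_even(4)
= is_odd(3)
= is_even(2)
= is_odd(1)
= is_even(0)
n == 0: return True
= True


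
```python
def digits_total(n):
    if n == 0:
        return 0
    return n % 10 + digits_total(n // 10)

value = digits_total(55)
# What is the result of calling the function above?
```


digits_total(55)
= 5 + digits_total(5)
= 5 + 5 + digits_total(0)
= 5 + 5 + 0
= 10


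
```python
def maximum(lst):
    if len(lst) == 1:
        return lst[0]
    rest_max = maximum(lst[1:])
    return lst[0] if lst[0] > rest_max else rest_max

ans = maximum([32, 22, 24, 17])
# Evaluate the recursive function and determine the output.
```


maximum([32, 22, 24, 17])
= compare 32 with maximum([22, 24, 17])
= compare 22 with maximum([24, 17])
= compare 24 with maximum([17])
Base: maximum([17]) = 17
compare 24 with 17: max = 24
compare 22 with 24: max = 24
compare 32 with 24: max = 32
= 32


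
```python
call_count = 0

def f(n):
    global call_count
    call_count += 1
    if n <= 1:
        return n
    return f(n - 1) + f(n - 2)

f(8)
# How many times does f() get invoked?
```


f(8) calls f(7) and f(6); each non-base call branches into two more.
Let C(k) = total number of calls made by f(k), including the call to f(k) itself.
Base cases: C(0) = 1, C(1) = 1
Recurrence: C(k) = 1 + C(k-1) + C(k-2)
  C(2) = 1 + C(1) + C(0) = 1 + 1 + 1 = 3
  C(3) = 1 + C(2) + C(1) = 1 + 3 + 1 = 5
  C(4) = 1 + C(3) + C(2) = 1 + 5 + 3 = 9
  C(5) = 1 + C(4) + C(3) = 1 + 9 + 5 = 15
  C(6) = 1 + C(5) + C(4) = 1 + 15 + 9 = 25
  C(7) = 1 + C(6) + C(5) = 1 + 25 + 15 = 41
  C(8) = 1 + C(7) + C(6) = 1 + 41 + 25 = 67
Total calls = C(8) = 67


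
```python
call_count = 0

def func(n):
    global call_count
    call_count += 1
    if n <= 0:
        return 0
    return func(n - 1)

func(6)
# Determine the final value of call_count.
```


func(6) calls func(5) calls ... calls func(0)
Total calls: 6 + 1 (for base case) = 7


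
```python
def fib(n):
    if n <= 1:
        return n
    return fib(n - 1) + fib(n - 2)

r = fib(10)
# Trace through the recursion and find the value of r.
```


fib(10)
= fib(9) + fib(8)
= (fib(8) + fib(7)) + fib(8)
Computing bottom-up: fib(0)=0, fib(1)=1, fib(2)=1, fib(3)=2, fib(4)=3, fib(5)=5, fib(6)=8, fib(7)=13, fib(8)=21, fib(9)=34, fib(10)=55
= 55


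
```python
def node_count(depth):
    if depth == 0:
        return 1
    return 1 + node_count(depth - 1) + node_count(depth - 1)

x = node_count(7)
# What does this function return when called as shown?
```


node_count(7)
= 1 + node_count(6) + node_count(6)
= 1 + 2 * node_count(6)
node_count(k) = 2^(k+1) - 1
node_count(0) = 1
node_count(1) = 3
node_count(2) = 7
node_count(3) = 15
node_count(4) = 31
node_count(7) = 2^8 - 1 = 255


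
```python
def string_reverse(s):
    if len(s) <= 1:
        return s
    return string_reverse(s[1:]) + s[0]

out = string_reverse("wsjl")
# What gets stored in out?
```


string_reverse("wsjl")
= string_reverse("sjl") + "w"
= string_reverse("jl") + "s" + "w"
= string_reverse("l") + "j" + "s" + "w"
= "l" + "j" + "s" + "w"
= "ljsw"


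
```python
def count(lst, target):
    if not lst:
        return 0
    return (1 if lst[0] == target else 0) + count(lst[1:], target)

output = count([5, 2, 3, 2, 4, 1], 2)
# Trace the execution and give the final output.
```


count([5, 2, 3, 2, 4, 1], 2)
lst[0]=5 != 2: 0 + count([2, 3, 2, 4, 1], 2)
lst[0]=2 == 2: 1 + count([3, 2, 4, 1], 2)
lst[0]=3 != 2: 0 + count([2, 4, 1], 2)
lst[0]=2 == 2: 1 + count([4, 1], 2)
lst[0]=4 != 2: 0 + count([1], 2)
lst[0]=1 != 2: 0 + count([], 2)
= 2


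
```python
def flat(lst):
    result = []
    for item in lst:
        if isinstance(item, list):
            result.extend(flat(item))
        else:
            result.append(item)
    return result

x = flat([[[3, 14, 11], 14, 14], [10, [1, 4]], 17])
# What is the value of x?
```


flat([[[3, 14, 11], 14, 14], [10, [1, 4]], 17])
Processing each element:
  [[3, 14, 11], 14, 14] is a list -> flat recursively -> [3, 14, 11, 14, 14]
  [10, [1, 4]] is a list -> flat recursively -> [10, 1, 4]
  17 is not a list -> append 17
= [3, 14, 11, 14, 14, 10, 1, 4, 17]


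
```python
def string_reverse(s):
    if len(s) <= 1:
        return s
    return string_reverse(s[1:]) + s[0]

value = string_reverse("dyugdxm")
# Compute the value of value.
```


string_reverse("dyugdxm")
= string_reverse("yugdxm") + "d"
= string_reverse("ugdxm") + "y" + "d"
= string_reverse("gdxm") + "u" + "y" + "d"
= string_reverse("dxm") + "g" + "u" + "y" + "d"
= string_reverse("xm") + "d" + "g" + "u" + "y" + "d"
= string_reverse("m") + "x" + "d" + "g" + "u" + "y" + "d"
= "m" + "x" + "d" + "g" + "u" + "y" + "d"
= "mxdguyd"


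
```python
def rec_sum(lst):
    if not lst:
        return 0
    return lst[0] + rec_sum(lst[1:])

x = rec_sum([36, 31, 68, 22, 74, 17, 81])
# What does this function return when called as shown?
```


rec_sum([36, 31, 68, 22, 74, 17, 81])
= 36 + rec_sum([31, 68, 22, 74, 17, 81])
= 36 + 31 + rec_sum([68, 22, 74, 17, 81])
= 36 + 31 + 68 + rec_sum([22, 74, 17, 81])
= 36 + 31 + 68 + 22 + rec_sum([74, 17, 81])
= 36 + 31 + 68 + 22 + 74 + rec_sum([17, 81])
= 36 + 31 + 68 + 22 + 74 + 17 + rec_sum([81])
= 36 + 31 + 68 + 22 + 74 + 17 + 81 + rec_sum([])
= 36 + 31 + 68 + 22 + 74 + 17 + 81 + 0
= 329


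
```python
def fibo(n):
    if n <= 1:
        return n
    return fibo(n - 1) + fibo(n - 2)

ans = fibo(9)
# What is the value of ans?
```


fibo(9)
= fibo(8) + fibo(7)
= (fibo(7) + fibo(6)) + fibo(7)
Computing bottom-up: fibo(0)=0, fibo(1)=1, fibo(2)=1, fibo(3)=2, fibo(4)=3, fibo(5)=5, fibo(6)=8, fibo(7)=13, fibo(8)=21, fibo(9)=34
= 34


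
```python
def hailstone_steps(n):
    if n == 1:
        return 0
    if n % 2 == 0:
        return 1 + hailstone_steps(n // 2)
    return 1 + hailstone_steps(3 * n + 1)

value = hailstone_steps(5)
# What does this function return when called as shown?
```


hailstone_steps(5)
5 is odd -> 3*5+1 = 16 -> hailstone_steps(16)
16 is even -> hailstone_steps(8)
8 is even -> hailstone_steps(4)
4 is even -> hailstone_steps(2)
2 is even -> hailstone_steps(1)
Reached 1 after 5 steps
= 5


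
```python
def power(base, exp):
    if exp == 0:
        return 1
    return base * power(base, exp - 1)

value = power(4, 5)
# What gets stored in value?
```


power(4, 5)
= 4 * power(4, 4)
= 4 * 4 * power(4, 3)
= 4 * 4 * 4 * power(4, 2)
= 4 * 4 * 4 * 4 * power(4, 1)
= 4 * 4 * 4 * 4 * 4 * power(4, 0)
= 4 * 4 * 4 * 4 * 4 * 1
= 1024


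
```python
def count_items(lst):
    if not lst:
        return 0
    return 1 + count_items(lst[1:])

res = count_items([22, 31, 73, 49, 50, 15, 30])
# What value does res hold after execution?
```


count_items([22, 31, 73, 49, 50, 15, 30])
= 1 + count_items([31, 73, 49, 50, 15, 30])
= 1 + 1 + count_items([73, 49, 50, 15, 30])
= 1 + 1 + 1 + count_items([49, 50, 15, 30])
= 1 + 1 + 1 + 1 + count_items([50, 15, 30])
= 1 + 1 + 1 + 1 + 1 + count_items([15, 30])
= 1 + 1 + 1 + 1 + 1 + 1 + count_items([30])
= 1 + 1 + 1 + 1 + 1 + 1 + 1 + count_items([])
= 1 + 1 + 1 + 1 + 1 + 1 + 1 + 0
= 7


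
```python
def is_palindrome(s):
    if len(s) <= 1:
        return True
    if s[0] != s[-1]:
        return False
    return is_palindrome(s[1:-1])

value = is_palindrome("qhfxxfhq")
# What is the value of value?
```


is_palindrome("qhfxxfhq")
"qhfxxfhq": s[0]='q' == s[-1]='q' -> is_palindrome("hfxxfh")
"hfxxfh": s[0]='h' == s[-1]='h' -> is_palindrome("fxxf")
"fxxf": s[0]='f' == s[-1]='f' -> is_palindrome("xx")
"xx": s[0]='x' == s[-1]='x' -> is_palindrome("")
"": len <= 1 -> True
= True


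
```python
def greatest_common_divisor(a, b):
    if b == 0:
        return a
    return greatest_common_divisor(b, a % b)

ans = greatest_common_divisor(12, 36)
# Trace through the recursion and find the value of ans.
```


greatest_common_divisor(12, 36)
= greatest_common_divisor(36, 12 % 36) = greatest_common_divisor(36, 12)
= greatest_common_divisor(12, 36 % 12) = greatest_common_divisor(12, 0)
b == 0, return a = 12


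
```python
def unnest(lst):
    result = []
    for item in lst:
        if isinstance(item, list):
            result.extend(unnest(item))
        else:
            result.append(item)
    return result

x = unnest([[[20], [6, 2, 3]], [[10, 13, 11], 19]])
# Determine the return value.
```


unnest([[[20], [6, 2, 3]], [[10, 13, 11], 19]])
Processing each element:
  [[20], [6, 2, 3]] is a list -> unnest recursively -> [20, 6, 2, 3]
  [[10, 13, 11], 19] is a list -> unnest recursively -> [10, 13, 11, 19]
= [20, 6, 2, 3, 10, 13, 11, 19]


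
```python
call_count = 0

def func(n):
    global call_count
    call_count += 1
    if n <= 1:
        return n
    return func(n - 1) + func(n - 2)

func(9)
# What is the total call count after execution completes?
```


func(9) calls func(8) and func(7); each non-base call branches into two more.
Let C(k) = total number of calls made by func(k), including the call to func(k) itself.
Base cases: C(0) = 1, C(1) = 1
Recurrence: C(k) = 1 + C(k-1) + C(k-2)
  C(2) = 1 + C(1) + C(0) = 1 + 1 + 1 = 3
  C(3) = 1 + C(2) + C(1) = 1 + 3 + 1 = 5
  C(4) = 1 + C(3) + C(2) = 1 + 5 + 3 = 9
  C(5) = 1 + C(4) + C(3) = 1 + 9 + 5 = 15
  C(6) = 1 + C(5) + C(4) = 1 + 15 + 9 = 25
  C(7) = 1 + C(6) + C(5) = 1 + 25 + 15 = 41
  C(8) = 1 + C(7) + C(6) = 1 + 41 + 25 = 67
  C(9) = 1 + C(8) + C(7) = 1 + 67 + 41 = 109
Total calls = C(9) = 109


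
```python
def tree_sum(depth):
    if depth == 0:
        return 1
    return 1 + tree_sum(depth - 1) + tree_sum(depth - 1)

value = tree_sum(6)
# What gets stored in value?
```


tree_sum(6)
= 1 + tree_sum(5) + tree_sum(5)
= 1 + 2 * tree_sum(5)
tree_sum(k) = 2^(k+1) - 1
tree_sum(0) = 1
tree_sum(1) = 3
tree_sum(2) = 7
tree_sum(3) = 15
tree_sum(4) = 31
tree_sum(6) = 2^7 - 1 = 127


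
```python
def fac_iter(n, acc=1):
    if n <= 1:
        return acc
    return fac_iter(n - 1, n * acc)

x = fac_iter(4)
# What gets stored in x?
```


fac_iter(4, 1)
= fac_iter(3, 4 * 1) = fac_iter(3, 4)
= fac_iter(2, 3 * 4) = fac_iter(2, 12)
= fac_iter(1, 2 * 12) = fac_iter(1, 24)
n <= 1, return acc = 24


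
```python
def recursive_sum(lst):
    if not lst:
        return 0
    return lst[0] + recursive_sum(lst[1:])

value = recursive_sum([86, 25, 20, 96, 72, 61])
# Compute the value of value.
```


recursive_sum([86, 25, 20, 96, 72, 61])
= 86 + recursive_sum([25, 20, 96, 72, 61])
= 86 + 25 + recursive_sum([20, 96, 72, 61])
= 86 + 25 + 20 + recursive_sum([96, 72, 61])
= 86 + 25 + 20 + 96 + recursive_sum([72, 61])
= 86 + 25 + 20 + 96 + 72 + recursive_sum([61])
= 86 + 25 + 20 + 96 + 72 + 61 + recursive_sum([])
= 86 + 25 + 20 + 96 + 72 + 61 + 0
= 360


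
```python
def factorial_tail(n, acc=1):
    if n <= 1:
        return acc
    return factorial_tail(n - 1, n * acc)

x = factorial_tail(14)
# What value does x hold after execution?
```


factorial_tail(14, 1)
= factorial_tail(13, 14 * 1) = factorial_tail(13, 14)
= factorial_tail(12, 13 * 14) = factorial_tail(12, 182)
= factorial_tail(11, 12 * 182) = factorial_tail(11, 2184)
= factorial_tail(10, 11 * 2184) = factorial_tail(10, 24024)
= factorial_tail(9, 10 * 24024) = factorial_tail(9, 240240)
= factorial_tail(8, 9 * 240240) = factorial_tail(8, 2162160)
= factorial_tail(7, 8 * 2162160) = factorial_tail(7, 17297280)
= factorial_tail(6, 7 * 17297280) = factorial_tail(6, 121080960)
= factorial_tail(5, 6 * 121080960) = factorial_tail(5, 726485760)
= factorial_tail(4, 5 * 726485760) = factorial_tail(4, 3632428800)
= factorial_tail(3, 4 * 3632428800) = factorial_tail(3, 14529715200)
= factorial_tail(2, 3 * 14529715200) = factorial_tail(2, 43589145600)
= factorial_tail(1, 2 * 43589145600) = factorial_tail(1, 87178291200)
n <= 1, return acc = 87178291200


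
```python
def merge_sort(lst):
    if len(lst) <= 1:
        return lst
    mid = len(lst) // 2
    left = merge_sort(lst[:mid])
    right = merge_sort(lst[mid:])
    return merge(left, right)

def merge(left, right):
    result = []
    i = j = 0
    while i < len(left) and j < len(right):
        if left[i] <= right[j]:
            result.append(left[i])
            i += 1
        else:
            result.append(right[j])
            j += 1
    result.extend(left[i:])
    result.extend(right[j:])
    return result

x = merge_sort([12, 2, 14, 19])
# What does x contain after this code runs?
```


merge_sort([12, 2, 14, 19])
Split into [12, 2] and [14, 19]
Left sorted: [2, 12]
Right sorted: [14, 19]
Merge [2, 12] and [14, 19]
= [2, 12, 14, 19]


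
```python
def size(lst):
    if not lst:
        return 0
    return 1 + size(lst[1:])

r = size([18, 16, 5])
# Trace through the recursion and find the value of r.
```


size([18, 16, 5])
= 1 + size([16, 5])
= 1 + 1 + size([5])
= 1 + 1 + 1 + size([])
= 1 + 1 + 1 + 0
= 3


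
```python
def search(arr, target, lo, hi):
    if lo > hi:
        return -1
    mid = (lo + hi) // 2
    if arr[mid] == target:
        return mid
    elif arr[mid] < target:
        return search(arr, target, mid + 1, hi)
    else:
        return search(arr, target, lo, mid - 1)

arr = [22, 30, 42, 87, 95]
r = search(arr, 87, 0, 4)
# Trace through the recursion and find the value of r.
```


search(arr, 87, 0, 4)
lo=0, hi=4, mid=2, arr[mid]=42
42 < 87, search right half
lo=3, hi=4, mid=3, arr[mid]=87
arr[3] == 87, found at index 3
= 3
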